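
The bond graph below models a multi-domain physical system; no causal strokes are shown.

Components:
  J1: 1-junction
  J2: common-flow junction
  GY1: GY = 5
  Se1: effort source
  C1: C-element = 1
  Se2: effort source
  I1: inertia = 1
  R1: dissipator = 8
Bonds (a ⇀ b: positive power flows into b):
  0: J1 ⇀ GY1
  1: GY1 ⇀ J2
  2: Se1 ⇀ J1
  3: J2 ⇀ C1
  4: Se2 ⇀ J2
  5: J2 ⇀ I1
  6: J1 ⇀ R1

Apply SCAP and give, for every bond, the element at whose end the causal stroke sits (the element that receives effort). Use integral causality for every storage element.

#0 stroke→J1
#1 stroke→J2
#2 stroke→J1
#3 stroke→J2
#4 stroke→J2
#5 stroke→I1
#6 stroke→R1

b2 stroke at J1  (Se1 fixes effort; stroke away)
b4 stroke at J2  (source Se2 imposes e)
b3 stroke at J2  (C1 outputs effort q/C1)
b5 stroke at I1  (I1 outputs flow p/I1)
b1 stroke at J2  (1-jn J2 has f-setter on 5)
b0 stroke at J1  (GY GY1: same side as bond 1)
b6 stroke at R1  (J1 needs exactly one f-in)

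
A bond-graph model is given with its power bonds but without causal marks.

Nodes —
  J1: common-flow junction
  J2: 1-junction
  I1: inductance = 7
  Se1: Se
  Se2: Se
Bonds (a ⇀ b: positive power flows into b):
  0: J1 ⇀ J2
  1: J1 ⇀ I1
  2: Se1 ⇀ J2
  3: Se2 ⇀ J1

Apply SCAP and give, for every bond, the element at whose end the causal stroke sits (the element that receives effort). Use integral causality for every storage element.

b0 stroke at J1
b1 stroke at I1
b2 stroke at J2
b3 stroke at J1

#2 |J2  (Se1: effort source, stroke at far end)
#3 |J1  (source Se2 imposes e)
#0 |J1  (J2 needs exactly one f-in)
#1 |I1  (only one flow-in slot at J1)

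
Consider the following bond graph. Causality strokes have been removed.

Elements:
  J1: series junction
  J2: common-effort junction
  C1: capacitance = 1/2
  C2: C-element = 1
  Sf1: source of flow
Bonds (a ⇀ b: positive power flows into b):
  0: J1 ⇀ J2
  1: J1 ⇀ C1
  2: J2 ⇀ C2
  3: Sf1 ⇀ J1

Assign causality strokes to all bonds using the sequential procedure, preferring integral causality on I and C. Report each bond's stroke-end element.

β3 stroke→Sf1  (Sf1: flow source, stroke at near end)
β0 stroke→J1  (1-jn J1 has f-setter on 3)
β1 stroke→J1  (common-f at J1 fixed by 3)
β2 stroke→J2  (J2: last free bond brings effort in)

β0 →J1
β1 →J1
β2 →J2
β3 →Sf1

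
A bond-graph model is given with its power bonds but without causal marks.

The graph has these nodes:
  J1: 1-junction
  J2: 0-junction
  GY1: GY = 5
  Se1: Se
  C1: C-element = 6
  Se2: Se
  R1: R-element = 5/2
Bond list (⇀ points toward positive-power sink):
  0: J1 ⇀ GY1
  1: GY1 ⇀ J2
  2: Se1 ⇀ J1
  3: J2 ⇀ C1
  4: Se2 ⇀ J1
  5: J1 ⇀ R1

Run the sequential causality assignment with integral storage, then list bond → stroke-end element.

b2 |J1  (Se1 (Se) sets effort on bond)
b4 |J1  (Se2: effort source, stroke at far end)
b3 |J2  (C1: C, integral causality)
b1 |GY1  (J2 effort already set via bond 3)
b0 |GY1  (GY1 both-in/both-out from 1)
b5 |J1  (common-f at J1 fixed by 0)

b0 →GY1
b1 →GY1
b2 →J1
b3 →J2
b4 →J1
b5 →J1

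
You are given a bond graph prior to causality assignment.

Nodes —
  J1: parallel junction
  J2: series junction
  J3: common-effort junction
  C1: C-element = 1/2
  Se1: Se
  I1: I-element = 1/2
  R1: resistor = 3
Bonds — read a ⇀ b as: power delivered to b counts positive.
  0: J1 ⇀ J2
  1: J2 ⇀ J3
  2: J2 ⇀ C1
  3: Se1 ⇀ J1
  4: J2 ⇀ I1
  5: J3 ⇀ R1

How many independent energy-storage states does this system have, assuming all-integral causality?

2  (C1, I1 all integral)

bond 3 |J1  (source Se1 imposes e)
bond 0 |J2  (J1 effort already set via bond 3)
bond 2 |J2  (C1 integral (e out))
bond 4 |I1  (prefer integral on I1)
bond 1 |J2  (J2: bond 4 brought flow, rest push out)
bond 5 |J3  (only one effort-in slot at J3)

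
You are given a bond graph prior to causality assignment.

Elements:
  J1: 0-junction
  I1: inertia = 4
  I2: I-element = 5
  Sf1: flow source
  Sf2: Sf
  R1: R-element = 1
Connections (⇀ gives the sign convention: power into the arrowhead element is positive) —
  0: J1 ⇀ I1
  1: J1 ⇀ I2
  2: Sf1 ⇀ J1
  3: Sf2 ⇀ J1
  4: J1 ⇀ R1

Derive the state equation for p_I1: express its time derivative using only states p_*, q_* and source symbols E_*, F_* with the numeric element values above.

dp_I1/dt = F_Sf1 + F_Sf2 - p_I1/4 - p_I2/5

b2 stroke→Sf1  (source Sf1 imposes f)
b3 stroke→Sf2  (source Sf2 imposes f)
b0 stroke→I1  (I1: I, integral causality)
b1 stroke→I2  (I2 outputs flow p/I2)
b4 stroke→J1  (J1: last free bond brings effort in)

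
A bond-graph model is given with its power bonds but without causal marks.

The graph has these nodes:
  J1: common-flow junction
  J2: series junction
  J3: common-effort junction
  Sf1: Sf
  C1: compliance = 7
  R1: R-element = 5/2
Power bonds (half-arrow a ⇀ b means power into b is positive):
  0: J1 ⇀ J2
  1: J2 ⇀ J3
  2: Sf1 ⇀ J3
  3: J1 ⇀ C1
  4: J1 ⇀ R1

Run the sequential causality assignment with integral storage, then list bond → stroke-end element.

β2 stroke at Sf1  (Sf1: flow source, stroke at near end)
β1 stroke at J3  (J3 needs exactly one e-in)
β0 stroke at J2  (J2: bond 1 brought flow, rest push out)
β3 stroke at J1  (J1: bond 0 brought flow, rest push out)
β4 stroke at J1  (J1 flow already set via bond 0)

β0 →J2
β1 →J3
β2 →Sf1
β3 →J1
β4 →J1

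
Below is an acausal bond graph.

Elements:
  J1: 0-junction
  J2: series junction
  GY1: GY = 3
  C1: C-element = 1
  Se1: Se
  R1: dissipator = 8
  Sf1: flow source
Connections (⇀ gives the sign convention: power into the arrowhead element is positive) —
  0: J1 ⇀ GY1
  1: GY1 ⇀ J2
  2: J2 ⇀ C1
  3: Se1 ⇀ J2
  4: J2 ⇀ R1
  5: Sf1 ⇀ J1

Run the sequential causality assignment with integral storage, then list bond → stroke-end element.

b0 |J1
b1 |J2
b2 |J2
b3 |J2
b4 |R1
b5 |Sf1

β3 →J2  (Se1 fixes effort; stroke away)
β5 →Sf1  (Sf1: flow source, stroke at near end)
β0 →J1  (only one effort-in slot at J1)
β1 →J2  (GY1 both-in/both-out from 0)
β2 →J2  (C1 integral (e out))
β4 →R1  (J2 needs exactly one f-in)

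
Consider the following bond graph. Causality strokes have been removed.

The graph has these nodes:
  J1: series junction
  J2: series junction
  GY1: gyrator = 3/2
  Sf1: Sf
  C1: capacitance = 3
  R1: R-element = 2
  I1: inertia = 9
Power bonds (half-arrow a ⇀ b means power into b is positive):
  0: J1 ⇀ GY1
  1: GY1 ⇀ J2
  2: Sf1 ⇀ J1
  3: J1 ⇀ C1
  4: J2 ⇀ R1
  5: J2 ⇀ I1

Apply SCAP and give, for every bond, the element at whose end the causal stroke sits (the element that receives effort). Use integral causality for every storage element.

b2 stroke at Sf1  (source Sf1 imposes f)
b0 stroke at J1  (J1 flow already set via bond 2)
b3 stroke at J1  (J1: bond 2 brought flow, rest push out)
b1 stroke at J2  (GY1: gyrator matches bond 0)
b5 stroke at I1  (I1 outputs flow p/I1)
b4 stroke at J2  (common-f at J2 fixed by 5)

b0 stroke at J1
b1 stroke at J2
b2 stroke at Sf1
b3 stroke at J1
b4 stroke at J2
b5 stroke at I1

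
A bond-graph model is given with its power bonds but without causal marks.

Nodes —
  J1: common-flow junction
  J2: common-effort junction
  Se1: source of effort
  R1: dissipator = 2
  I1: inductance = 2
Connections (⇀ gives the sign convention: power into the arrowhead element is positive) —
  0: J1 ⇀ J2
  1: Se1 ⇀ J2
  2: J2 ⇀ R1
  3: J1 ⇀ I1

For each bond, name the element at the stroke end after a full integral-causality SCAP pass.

β1 stroke at J2  (Se1 fixes effort; stroke away)
β0 stroke at J1  (common-e at J2 fixed by 1)
β2 stroke at R1  (J2: bond 1 brought effort, rest push out)
β3 stroke at I1  (J1 needs exactly one f-in)

#0 stroke at J1
#1 stroke at J2
#2 stroke at R1
#3 stroke at I1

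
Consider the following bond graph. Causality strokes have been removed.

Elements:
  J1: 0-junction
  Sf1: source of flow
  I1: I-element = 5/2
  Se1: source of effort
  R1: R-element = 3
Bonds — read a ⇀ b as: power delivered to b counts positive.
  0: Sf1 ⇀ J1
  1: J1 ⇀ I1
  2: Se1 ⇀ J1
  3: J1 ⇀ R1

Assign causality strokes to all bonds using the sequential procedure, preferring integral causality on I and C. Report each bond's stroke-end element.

β0 stroke→Sf1
β1 stroke→I1
β2 stroke→J1
β3 stroke→R1

bond 0 →Sf1  (Sf1: flow source, stroke at near end)
bond 2 →J1  (Se1: effort source, stroke at far end)
bond 1 →I1  (0-jn J1 has e-setter on 2)
bond 3 →R1  (common-e at J1 fixed by 2)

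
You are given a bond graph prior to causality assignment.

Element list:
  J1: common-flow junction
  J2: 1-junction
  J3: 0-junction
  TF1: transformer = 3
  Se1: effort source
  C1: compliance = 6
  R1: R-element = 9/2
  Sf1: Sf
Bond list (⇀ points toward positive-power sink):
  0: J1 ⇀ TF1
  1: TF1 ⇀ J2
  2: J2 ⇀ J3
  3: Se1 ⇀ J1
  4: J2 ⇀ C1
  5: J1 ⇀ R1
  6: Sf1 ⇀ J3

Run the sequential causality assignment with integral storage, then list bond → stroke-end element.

β3 →J1  (Se1 fixes effort; stroke away)
β6 →Sf1  (Sf1 (Sf) sets flow on bond)
β2 →J3  (J3 needs exactly one e-in)
β1 →J2  (J2: bond 2 brought flow, rest push out)
β4 →J2  (common-f at J2 fixed by 2)
β0 →TF1  (through TF1, causality passes straight; one stroke at TF1)
β5 →J1  (1-jn J1 has f-setter on 0)

β0 →TF1
β1 →J2
β2 →J3
β3 →J1
β4 →J2
β5 →J1
β6 →Sf1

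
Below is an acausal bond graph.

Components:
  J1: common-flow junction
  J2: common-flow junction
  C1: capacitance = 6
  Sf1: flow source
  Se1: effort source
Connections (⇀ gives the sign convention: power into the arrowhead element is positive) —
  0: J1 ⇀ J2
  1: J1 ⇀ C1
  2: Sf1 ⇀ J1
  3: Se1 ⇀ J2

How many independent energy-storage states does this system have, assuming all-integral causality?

#2 →Sf1  (Sf1 (Sf) sets flow on bond)
#3 →J2  (Se1 fixes effort; stroke away)
#0 →J1  (common-f at J1 fixed by 2)
#1 →J1  (1-jn J1 has f-setter on 2)

1  (C1 all integral)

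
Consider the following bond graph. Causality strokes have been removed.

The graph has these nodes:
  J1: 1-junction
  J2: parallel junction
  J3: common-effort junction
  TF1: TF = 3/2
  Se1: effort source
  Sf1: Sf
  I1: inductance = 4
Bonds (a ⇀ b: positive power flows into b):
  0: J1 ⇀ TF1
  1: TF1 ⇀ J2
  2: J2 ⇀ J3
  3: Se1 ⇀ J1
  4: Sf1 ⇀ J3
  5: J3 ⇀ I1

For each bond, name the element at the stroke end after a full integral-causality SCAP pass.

bond 3 →J1  (Se1 (Se) sets effort on bond)
bond 4 →Sf1  (Sf1: flow source, stroke at near end)
bond 0 →TF1  (J1: last free bond brings flow in)
bond 1 →J2  (TF1: transformer flips bond 0)
bond 2 →J3  (0-jn J2 has e-setter on 1)
bond 5 →I1  (0-jn J3 has e-setter on 2)

bond 0 stroke at TF1
bond 1 stroke at J2
bond 2 stroke at J3
bond 3 stroke at J1
bond 4 stroke at Sf1
bond 5 stroke at I1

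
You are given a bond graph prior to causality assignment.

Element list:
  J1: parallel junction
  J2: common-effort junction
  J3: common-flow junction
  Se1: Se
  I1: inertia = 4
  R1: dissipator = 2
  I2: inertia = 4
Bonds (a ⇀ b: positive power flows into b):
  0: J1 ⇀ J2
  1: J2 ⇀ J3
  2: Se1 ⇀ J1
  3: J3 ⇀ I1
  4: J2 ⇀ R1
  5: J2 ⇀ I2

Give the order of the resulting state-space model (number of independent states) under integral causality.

b2 stroke→J1  (Se1 (Se) sets effort on bond)
b0 stroke→J2  (J1: bond 2 brought effort, rest push out)
b1 stroke→J3  (0-jn J2 has e-setter on 0)
b4 stroke→R1  (common-e at J2 fixed by 0)
b5 stroke→I2  (common-e at J2 fixed by 0)
b3 stroke→I1  (closing 1-jn rule on J3)

2  (I1, I2 all integral)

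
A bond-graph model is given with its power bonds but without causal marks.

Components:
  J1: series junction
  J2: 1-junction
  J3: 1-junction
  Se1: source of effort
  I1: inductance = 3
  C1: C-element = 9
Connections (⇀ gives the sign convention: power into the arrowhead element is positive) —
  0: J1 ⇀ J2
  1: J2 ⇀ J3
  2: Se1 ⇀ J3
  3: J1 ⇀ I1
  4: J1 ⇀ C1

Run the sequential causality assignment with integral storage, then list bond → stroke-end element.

#2 stroke at J3  (source Se1 imposes e)
#1 stroke at J2  (closing 1-jn rule on J3)
#0 stroke at J1  (closing 1-jn rule on J2)
#3 stroke at I1  (I1: I, integral causality)
#4 stroke at J1  (common-f at J1 fixed by 3)

bond 0 →J1
bond 1 →J2
bond 2 →J3
bond 3 →I1
bond 4 →J1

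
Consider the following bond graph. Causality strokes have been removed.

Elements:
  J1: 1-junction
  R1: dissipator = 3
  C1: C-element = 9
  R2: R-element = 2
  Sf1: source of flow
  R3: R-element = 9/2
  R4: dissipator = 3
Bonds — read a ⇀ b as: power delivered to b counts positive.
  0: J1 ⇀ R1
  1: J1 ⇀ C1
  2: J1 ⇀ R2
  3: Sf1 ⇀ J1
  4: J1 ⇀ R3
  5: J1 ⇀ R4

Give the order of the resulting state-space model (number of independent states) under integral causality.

1  (C1 all integral)

β3 →Sf1  (Sf1 (Sf) sets flow on bond)
β0 →J1  (common-f at J1 fixed by 3)
β1 →J1  (J1: bond 3 brought flow, rest push out)
β2 →J1  (J1: bond 3 brought flow, rest push out)
β4 →J1  (J1: bond 3 brought flow, rest push out)
β5 →J1  (1-jn J1 has f-setter on 3)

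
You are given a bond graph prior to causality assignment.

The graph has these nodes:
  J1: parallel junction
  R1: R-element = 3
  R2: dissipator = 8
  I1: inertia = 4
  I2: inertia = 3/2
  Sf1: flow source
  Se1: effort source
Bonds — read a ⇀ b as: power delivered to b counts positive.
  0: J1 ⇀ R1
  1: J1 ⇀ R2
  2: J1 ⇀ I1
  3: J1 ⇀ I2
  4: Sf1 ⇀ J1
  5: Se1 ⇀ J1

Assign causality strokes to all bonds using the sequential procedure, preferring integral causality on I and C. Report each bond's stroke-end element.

b0 stroke at R1
b1 stroke at R2
b2 stroke at I1
b3 stroke at I2
b4 stroke at Sf1
b5 stroke at J1

β4 |Sf1  (Sf1 (Sf) sets flow on bond)
β5 |J1  (Se1 fixes effort; stroke away)
β0 |R1  (common-e at J1 fixed by 5)
β1 |R2  (J1: bond 5 brought effort, rest push out)
β2 |I1  (J1 effort already set via bond 5)
β3 |I2  (0-jn J1 has e-setter on 5)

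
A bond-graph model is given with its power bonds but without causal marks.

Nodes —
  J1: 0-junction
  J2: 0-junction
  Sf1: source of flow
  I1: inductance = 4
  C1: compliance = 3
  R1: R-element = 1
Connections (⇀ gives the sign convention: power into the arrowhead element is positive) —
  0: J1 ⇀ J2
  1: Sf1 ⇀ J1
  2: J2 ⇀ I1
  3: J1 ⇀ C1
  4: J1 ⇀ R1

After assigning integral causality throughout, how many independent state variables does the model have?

b1 stroke→Sf1  (Sf1 (Sf) sets flow on bond)
b2 stroke→I1  (I1 integral (f out))
b0 stroke→J2  (J2 needs exactly one e-in)
b3 stroke→J1  (C1 outputs effort q/C1)
b4 stroke→R1  (0-jn J1 has e-setter on 3)

2  (C1, I1 all integral)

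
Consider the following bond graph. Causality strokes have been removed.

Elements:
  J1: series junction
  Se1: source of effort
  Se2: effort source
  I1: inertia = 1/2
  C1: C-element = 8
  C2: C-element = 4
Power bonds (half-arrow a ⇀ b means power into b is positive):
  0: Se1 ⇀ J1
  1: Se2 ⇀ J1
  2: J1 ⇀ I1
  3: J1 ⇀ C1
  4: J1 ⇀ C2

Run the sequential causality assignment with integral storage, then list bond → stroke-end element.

#0 stroke at J1  (source Se1 imposes e)
#1 stroke at J1  (Se2 fixes effort; stroke away)
#2 stroke at I1  (I1: I, integral causality)
#3 stroke at J1  (1-jn J1 has f-setter on 2)
#4 stroke at J1  (common-f at J1 fixed by 2)

#0 →J1
#1 →J1
#2 →I1
#3 →J1
#4 →J1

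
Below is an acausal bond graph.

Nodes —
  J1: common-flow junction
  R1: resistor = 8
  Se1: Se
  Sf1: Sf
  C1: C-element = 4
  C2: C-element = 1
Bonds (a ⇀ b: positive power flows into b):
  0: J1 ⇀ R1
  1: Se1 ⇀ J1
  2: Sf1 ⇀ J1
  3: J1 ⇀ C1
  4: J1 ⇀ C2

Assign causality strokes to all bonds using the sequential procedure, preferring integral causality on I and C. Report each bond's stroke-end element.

b0 →J1
b1 →J1
b2 →Sf1
b3 →J1
b4 →J1

#1 →J1  (Se1: effort source, stroke at far end)
#2 →Sf1  (Sf1 (Sf) sets flow on bond)
#0 →J1  (J1: bond 2 brought flow, rest push out)
#3 →J1  (1-jn J1 has f-setter on 2)
#4 →J1  (1-jn J1 has f-setter on 2)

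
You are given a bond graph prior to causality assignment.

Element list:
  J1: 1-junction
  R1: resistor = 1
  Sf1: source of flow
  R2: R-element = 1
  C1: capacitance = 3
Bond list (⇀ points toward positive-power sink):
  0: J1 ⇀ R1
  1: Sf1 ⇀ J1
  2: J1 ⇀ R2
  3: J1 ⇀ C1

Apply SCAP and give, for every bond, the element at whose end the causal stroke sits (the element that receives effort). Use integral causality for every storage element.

β0 |J1
β1 |Sf1
β2 |J1
β3 |J1

b1 stroke at Sf1  (source Sf1 imposes f)
b0 stroke at J1  (1-jn J1 has f-setter on 1)
b2 stroke at J1  (common-f at J1 fixed by 1)
b3 stroke at J1  (common-f at J1 fixed by 1)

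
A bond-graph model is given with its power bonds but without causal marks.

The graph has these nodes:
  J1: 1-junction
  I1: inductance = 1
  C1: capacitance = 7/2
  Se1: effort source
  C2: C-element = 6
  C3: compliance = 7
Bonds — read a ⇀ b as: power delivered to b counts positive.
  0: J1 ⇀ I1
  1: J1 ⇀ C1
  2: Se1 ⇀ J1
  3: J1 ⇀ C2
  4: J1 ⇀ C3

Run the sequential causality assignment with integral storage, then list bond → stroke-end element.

β2 |J1  (source Se1 imposes e)
β0 |I1  (prefer integral on I1)
β1 |J1  (common-f at J1 fixed by 0)
β3 |J1  (J1: bond 0 brought flow, rest push out)
β4 |J1  (common-f at J1 fixed by 0)

bond 0 stroke→I1
bond 1 stroke→J1
bond 2 stroke→J1
bond 3 stroke→J1
bond 4 stroke→J1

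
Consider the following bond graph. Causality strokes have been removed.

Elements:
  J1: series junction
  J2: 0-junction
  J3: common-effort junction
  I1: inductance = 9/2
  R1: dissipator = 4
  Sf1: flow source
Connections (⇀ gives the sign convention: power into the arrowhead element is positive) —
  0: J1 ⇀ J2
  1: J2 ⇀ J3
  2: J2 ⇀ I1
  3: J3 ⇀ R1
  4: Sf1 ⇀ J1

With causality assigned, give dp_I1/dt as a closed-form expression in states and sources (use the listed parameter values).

β4 stroke→Sf1  (source Sf1 imposes f)
β0 stroke→J1  (1-jn J1 has f-setter on 4)
β2 stroke→I1  (I1 outputs flow p/I1)
β1 stroke→J2  (J2 needs exactly one e-in)
β3 stroke→J3  (J3 needs exactly one e-in)

dp_I1/dt = 4*F_Sf1 - 8*p_I1/9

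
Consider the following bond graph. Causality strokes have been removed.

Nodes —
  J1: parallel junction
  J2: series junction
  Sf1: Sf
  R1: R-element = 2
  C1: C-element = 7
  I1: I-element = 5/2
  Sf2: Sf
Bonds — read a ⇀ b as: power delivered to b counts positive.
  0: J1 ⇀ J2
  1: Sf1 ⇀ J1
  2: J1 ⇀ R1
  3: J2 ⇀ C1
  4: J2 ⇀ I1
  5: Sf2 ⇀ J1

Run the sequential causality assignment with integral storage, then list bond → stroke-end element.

β0 stroke at J2
β1 stroke at Sf1
β2 stroke at J1
β3 stroke at J2
β4 stroke at I1
β5 stroke at Sf2

β1 stroke→Sf1  (Sf1 fixes flow; stroke at Sf1)
β5 stroke→Sf2  (Sf2 (Sf) sets flow on bond)
β3 stroke→J2  (prefer integral on C1)
β4 stroke→I1  (prefer integral on I1)
β0 stroke→J2  (1-jn J2 has f-setter on 4)
β2 stroke→J1  (closing 0-jn rule on J1)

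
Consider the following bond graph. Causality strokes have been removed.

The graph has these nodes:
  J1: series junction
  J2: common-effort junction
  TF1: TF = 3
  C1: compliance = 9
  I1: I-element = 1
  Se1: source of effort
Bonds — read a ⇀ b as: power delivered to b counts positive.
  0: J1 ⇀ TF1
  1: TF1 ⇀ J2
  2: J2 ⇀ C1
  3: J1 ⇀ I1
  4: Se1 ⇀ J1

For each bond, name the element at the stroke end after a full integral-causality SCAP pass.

bond 4 →J1  (Se1: effort source, stroke at far end)
bond 2 →J2  (C1 integral (e out))
bond 1 →TF1  (0-jn J2 has e-setter on 2)
bond 0 →J1  (TF1 one-in-one-out from 1)
bond 3 →I1  (only one flow-in slot at J1)

bond 0 stroke at J1
bond 1 stroke at TF1
bond 2 stroke at J2
bond 3 stroke at I1
bond 4 stroke at J1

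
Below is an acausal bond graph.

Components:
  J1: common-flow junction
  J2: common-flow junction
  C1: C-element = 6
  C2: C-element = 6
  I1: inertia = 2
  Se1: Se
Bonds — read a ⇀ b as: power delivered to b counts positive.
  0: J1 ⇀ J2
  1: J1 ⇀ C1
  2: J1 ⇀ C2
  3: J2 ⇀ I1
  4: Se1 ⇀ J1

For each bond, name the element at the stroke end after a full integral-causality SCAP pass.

bond 0 →J2
bond 1 →J1
bond 2 →J1
bond 3 →I1
bond 4 →J1

β4 |J1  (Se1: effort source, stroke at far end)
β1 |J1  (C1 outputs effort q/C1)
β2 |J1  (C2: C, integral causality)
β0 |J2  (J1 needs exactly one f-in)
β3 |I1  (J2: last free bond brings flow in)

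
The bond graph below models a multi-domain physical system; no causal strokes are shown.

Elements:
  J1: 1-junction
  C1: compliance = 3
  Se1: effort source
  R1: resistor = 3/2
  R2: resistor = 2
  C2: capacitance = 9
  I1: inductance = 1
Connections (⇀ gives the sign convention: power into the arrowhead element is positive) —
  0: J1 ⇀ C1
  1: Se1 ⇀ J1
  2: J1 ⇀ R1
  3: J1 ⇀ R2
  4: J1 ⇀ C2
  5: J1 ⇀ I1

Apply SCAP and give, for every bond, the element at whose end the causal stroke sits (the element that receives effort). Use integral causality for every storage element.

#1 stroke→J1  (source Se1 imposes e)
#0 stroke→J1  (prefer integral on C1)
#4 stroke→J1  (C2 outputs effort q/C2)
#5 stroke→I1  (prefer integral on I1)
#2 stroke→J1  (J1: bond 5 brought flow, rest push out)
#3 stroke→J1  (J1 flow already set via bond 5)

#0 stroke at J1
#1 stroke at J1
#2 stroke at J1
#3 stroke at J1
#4 stroke at J1
#5 stroke at I1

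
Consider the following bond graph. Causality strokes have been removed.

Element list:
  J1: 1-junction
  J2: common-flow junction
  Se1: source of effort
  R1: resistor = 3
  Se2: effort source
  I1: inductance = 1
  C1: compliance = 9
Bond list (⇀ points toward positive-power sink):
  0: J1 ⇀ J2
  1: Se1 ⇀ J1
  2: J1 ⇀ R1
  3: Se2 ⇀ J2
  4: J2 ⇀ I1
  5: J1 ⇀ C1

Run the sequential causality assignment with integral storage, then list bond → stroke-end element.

#0 stroke at J2
#1 stroke at J1
#2 stroke at J1
#3 stroke at J2
#4 stroke at I1
#5 stroke at J1

b1 stroke→J1  (Se1: effort source, stroke at far end)
b3 stroke→J2  (Se2 (Se) sets effort on bond)
b4 stroke→I1  (I1 outputs flow p/I1)
b0 stroke→J2  (1-jn J2 has f-setter on 4)
b2 stroke→J1  (1-jn J1 has f-setter on 0)
b5 stroke→J1  (1-jn J1 has f-setter on 0)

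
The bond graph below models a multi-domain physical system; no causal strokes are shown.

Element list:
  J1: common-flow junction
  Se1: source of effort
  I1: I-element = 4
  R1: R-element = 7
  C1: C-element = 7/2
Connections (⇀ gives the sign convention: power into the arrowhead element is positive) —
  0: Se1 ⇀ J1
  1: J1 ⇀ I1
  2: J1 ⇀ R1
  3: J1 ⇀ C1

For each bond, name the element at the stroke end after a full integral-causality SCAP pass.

β0 →J1
β1 →I1
β2 →J1
β3 →J1

#0 stroke at J1  (Se1 fixes effort; stroke away)
#1 stroke at I1  (I1 outputs flow p/I1)
#2 stroke at J1  (J1 flow already set via bond 1)
#3 stroke at J1  (J1: bond 1 brought flow, rest push out)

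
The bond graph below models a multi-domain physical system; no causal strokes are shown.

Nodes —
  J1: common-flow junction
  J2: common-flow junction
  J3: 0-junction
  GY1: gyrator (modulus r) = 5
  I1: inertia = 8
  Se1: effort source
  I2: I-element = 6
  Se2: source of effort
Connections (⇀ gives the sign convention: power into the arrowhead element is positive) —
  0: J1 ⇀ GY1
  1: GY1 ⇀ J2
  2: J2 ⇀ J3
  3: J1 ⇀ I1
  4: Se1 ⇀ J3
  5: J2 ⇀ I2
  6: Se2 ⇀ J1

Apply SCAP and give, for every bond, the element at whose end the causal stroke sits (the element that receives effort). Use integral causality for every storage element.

bond 4 →J3  (source Se1 imposes e)
bond 6 →J1  (Se2 (Se) sets effort on bond)
bond 2 →J2  (0-jn J3 has e-setter on 4)
bond 3 →I1  (I1: I, integral causality)
bond 0 →J1  (common-f at J1 fixed by 3)
bond 1 →J2  (GY1 both-in/both-out from 0)
bond 5 →I2  (only one flow-in slot at J2)

#0 |J1
#1 |J2
#2 |J2
#3 |I1
#4 |J3
#5 |I2
#6 |J1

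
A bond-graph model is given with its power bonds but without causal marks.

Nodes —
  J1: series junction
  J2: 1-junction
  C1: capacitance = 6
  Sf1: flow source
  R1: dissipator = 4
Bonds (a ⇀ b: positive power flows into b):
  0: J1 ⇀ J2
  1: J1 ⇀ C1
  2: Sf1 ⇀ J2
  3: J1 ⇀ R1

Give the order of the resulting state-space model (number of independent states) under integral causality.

bond 2 |Sf1  (Sf1 (Sf) sets flow on bond)
bond 0 |J2  (J2 flow already set via bond 2)
bond 1 |J1  (common-f at J1 fixed by 0)
bond 3 |J1  (common-f at J1 fixed by 0)

1  (C1 all integral)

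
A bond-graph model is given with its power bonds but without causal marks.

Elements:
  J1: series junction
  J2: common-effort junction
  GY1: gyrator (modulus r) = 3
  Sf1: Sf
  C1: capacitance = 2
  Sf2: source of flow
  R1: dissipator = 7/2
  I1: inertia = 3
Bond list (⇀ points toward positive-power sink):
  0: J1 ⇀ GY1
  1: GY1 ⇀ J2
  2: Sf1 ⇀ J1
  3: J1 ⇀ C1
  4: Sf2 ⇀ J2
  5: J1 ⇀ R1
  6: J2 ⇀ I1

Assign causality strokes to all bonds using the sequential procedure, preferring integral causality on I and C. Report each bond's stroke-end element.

b2 stroke at Sf1  (Sf1: flow source, stroke at near end)
b4 stroke at Sf2  (source Sf2 imposes f)
b0 stroke at J1  (J1: bond 2 brought flow, rest push out)
b3 stroke at J1  (J1: bond 2 brought flow, rest push out)
b5 stroke at J1  (1-jn J1 has f-setter on 2)
b1 stroke at J2  (through GY1, causality inverts; strokes same side of GY1)
b6 stroke at I1  (0-jn J2 has e-setter on 1)

β0 stroke at J1
β1 stroke at J2
β2 stroke at Sf1
β3 stroke at J1
β4 stroke at Sf2
β5 stroke at J1
β6 stroke at I1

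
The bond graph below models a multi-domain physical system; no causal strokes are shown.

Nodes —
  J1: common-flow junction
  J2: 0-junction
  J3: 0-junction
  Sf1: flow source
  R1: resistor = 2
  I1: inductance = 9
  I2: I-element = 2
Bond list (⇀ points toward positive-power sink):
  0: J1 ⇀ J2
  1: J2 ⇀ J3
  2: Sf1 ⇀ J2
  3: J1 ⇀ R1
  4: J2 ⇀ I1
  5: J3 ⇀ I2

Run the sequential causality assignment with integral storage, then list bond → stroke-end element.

b0 stroke→J2
b1 stroke→J3
b2 stroke→Sf1
b3 stroke→J1
b4 stroke→I1
b5 stroke→I2

bond 2 stroke→Sf1  (source Sf1 imposes f)
bond 4 stroke→I1  (I1 integral (f out))
bond 5 stroke→I2  (I2 integral (f out))
bond 1 stroke→J3  (only one effort-in slot at J3)
bond 0 stroke→J2  (closing 0-jn rule on J2)
bond 3 stroke→J1  (J1 flow already set via bond 0)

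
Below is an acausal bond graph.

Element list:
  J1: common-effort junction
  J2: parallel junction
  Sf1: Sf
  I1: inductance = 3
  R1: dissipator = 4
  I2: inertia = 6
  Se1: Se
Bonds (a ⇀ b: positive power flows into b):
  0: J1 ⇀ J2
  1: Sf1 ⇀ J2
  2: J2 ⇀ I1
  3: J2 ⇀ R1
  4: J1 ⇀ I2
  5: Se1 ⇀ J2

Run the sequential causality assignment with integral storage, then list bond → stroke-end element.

b0 |J1
b1 |Sf1
b2 |I1
b3 |R1
b4 |I2
b5 |J2

b1 →Sf1  (Sf1 fixes flow; stroke at Sf1)
b5 →J2  (Se1 (Se) sets effort on bond)
b0 →J1  (common-e at J2 fixed by 5)
b2 →I1  (J2 effort already set via bond 5)
b3 →R1  (common-e at J2 fixed by 5)
b4 →I2  (0-jn J1 has e-setter on 0)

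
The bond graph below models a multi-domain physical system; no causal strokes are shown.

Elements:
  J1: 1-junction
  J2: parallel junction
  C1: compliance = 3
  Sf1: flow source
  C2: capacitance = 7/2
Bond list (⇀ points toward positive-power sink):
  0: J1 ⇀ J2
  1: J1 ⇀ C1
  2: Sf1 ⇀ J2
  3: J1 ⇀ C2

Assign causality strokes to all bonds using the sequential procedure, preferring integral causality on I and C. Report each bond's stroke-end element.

β2 →Sf1  (source Sf1 imposes f)
β0 →J2  (J2 needs exactly one e-in)
β1 →J1  (1-jn J1 has f-setter on 0)
β3 →J1  (common-f at J1 fixed by 0)

bond 0 |J2
bond 1 |J1
bond 2 |Sf1
bond 3 |J1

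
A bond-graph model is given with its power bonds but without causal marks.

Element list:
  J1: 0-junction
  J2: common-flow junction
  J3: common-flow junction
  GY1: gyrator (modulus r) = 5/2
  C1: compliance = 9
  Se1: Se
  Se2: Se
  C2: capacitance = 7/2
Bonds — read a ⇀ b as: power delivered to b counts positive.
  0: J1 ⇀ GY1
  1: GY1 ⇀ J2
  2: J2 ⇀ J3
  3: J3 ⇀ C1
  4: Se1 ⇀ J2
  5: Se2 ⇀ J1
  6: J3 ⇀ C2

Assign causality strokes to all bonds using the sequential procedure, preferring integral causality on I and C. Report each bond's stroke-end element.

b0 stroke→GY1
b1 stroke→GY1
b2 stroke→J2
b3 stroke→J3
b4 stroke→J2
b5 stroke→J1
b6 stroke→J3

β4 stroke→J2  (Se1: effort source, stroke at far end)
β5 stroke→J1  (Se2: effort source, stroke at far end)
β0 stroke→GY1  (0-jn J1 has e-setter on 5)
β1 stroke→GY1  (GY1: gyrator matches bond 0)
β2 stroke→J2  (1-jn J2 has f-setter on 1)
β3 stroke→J3  (1-jn J3 has f-setter on 2)
β6 stroke→J3  (J3: bond 2 brought flow, rest push out)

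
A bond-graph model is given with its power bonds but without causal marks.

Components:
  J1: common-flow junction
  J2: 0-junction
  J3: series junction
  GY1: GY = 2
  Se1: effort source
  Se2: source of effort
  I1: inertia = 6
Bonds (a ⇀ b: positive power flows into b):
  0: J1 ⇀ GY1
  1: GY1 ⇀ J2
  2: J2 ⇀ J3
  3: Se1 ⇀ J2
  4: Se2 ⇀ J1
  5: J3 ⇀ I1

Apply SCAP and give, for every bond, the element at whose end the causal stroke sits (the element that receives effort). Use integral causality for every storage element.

β0 →GY1
β1 →GY1
β2 →J3
β3 →J2
β4 →J1
β5 →I1

bond 3 →J2  (Se1: effort source, stroke at far end)
bond 4 →J1  (source Se2 imposes e)
bond 0 →GY1  (J1: last free bond brings flow in)
bond 1 →GY1  (0-jn J2 has e-setter on 3)
bond 2 →J3  (common-e at J2 fixed by 3)
bond 5 →I1  (closing 1-jn rule on J3)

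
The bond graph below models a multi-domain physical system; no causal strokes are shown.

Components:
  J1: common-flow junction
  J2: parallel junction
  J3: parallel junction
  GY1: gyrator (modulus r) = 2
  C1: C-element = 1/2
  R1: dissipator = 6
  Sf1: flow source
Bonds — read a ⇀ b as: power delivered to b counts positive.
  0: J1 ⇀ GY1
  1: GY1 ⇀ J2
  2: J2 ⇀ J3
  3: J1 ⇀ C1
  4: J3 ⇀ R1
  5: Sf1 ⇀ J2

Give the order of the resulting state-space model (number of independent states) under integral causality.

β5 →Sf1  (Sf1 (Sf) sets flow on bond)
β3 →J1  (C1 outputs effort q/C1)
β0 →GY1  (J1: last free bond brings flow in)
β1 →GY1  (GY1: gyrator matches bond 0)
β2 →J2  (J2 needs exactly one e-in)
β4 →J3  (J3: last free bond brings effort in)

1  (C1 all integral)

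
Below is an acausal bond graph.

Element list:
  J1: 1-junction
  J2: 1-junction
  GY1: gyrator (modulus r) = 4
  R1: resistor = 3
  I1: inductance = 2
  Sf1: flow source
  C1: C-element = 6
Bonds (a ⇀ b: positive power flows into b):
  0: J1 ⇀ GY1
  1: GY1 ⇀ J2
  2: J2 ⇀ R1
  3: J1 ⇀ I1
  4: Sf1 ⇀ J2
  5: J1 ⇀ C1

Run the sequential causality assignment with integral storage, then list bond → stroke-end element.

b0 →J1
b1 →J2
b2 →J2
b3 →I1
b4 →Sf1
b5 →J1

b4 stroke→Sf1  (Sf1: flow source, stroke at near end)
b1 stroke→J2  (common-f at J2 fixed by 4)
b2 stroke→J2  (J2 flow already set via bond 4)
b0 stroke→J1  (GY GY1: same side as bond 1)
b3 stroke→I1  (prefer integral on I1)
b5 stroke→J1  (1-jn J1 has f-setter on 3)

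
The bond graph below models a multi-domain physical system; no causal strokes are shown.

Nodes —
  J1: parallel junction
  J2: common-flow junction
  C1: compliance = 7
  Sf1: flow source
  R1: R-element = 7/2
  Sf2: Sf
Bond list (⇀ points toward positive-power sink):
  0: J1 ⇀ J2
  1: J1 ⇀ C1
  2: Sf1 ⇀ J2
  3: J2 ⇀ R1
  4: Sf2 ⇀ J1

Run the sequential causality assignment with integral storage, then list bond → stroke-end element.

b0 stroke→J2
b1 stroke→J1
b2 stroke→Sf1
b3 stroke→J2
b4 stroke→Sf2

#2 stroke→Sf1  (Sf1: flow source, stroke at near end)
#4 stroke→Sf2  (Sf2 (Sf) sets flow on bond)
#0 stroke→J2  (J2 flow already set via bond 2)
#3 stroke→J2  (J2: bond 2 brought flow, rest push out)
#1 stroke→J1  (closing 0-jn rule on J1)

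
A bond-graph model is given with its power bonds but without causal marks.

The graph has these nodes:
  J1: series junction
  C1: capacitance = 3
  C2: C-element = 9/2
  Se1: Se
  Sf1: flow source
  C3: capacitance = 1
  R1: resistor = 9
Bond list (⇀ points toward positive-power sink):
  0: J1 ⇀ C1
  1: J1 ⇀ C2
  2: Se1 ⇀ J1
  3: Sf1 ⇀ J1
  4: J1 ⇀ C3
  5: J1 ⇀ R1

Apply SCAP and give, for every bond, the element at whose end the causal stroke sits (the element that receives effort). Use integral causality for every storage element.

β0 →J1
β1 →J1
β2 →J1
β3 →Sf1
β4 →J1
β5 →J1

bond 2 stroke at J1  (Se1: effort source, stroke at far end)
bond 3 stroke at Sf1  (source Sf1 imposes f)
bond 0 stroke at J1  (common-f at J1 fixed by 3)
bond 1 stroke at J1  (1-jn J1 has f-setter on 3)
bond 4 stroke at J1  (1-jn J1 has f-setter on 3)
bond 5 stroke at J1  (1-jn J1 has f-setter on 3)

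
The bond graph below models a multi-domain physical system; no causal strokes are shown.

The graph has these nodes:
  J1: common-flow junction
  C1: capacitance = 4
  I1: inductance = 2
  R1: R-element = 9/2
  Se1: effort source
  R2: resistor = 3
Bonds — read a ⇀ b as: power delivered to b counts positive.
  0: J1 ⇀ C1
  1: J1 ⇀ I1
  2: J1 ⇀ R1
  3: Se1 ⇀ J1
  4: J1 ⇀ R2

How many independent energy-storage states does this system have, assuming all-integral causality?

2  (C1, I1 all integral)

bond 3 |J1  (Se1 fixes effort; stroke away)
bond 0 |J1  (C1 outputs effort q/C1)
bond 1 |I1  (I1 outputs flow p/I1)
bond 2 |J1  (J1: bond 1 brought flow, rest push out)
bond 4 |J1  (J1: bond 1 brought flow, rest push out)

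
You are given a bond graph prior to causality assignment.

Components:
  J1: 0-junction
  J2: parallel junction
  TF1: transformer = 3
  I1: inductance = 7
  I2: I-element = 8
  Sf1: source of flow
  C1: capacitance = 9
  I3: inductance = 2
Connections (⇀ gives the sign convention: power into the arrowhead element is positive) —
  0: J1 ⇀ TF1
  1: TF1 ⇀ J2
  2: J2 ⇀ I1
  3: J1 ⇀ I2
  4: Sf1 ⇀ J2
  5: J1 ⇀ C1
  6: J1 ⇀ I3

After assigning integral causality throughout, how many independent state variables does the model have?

4  (C1, I1, I2, I3 all integral)

β4 stroke→Sf1  (source Sf1 imposes f)
β2 stroke→I1  (I1 integral (f out))
β1 stroke→J2  (closing 0-jn rule on J2)
β0 stroke→TF1  (TF1 one-in-one-out from 1)
β3 stroke→I2  (I2 outputs flow p/I2)
β5 stroke→J1  (C1 integral (e out))
β6 stroke→I3  (0-jn J1 has e-setter on 5)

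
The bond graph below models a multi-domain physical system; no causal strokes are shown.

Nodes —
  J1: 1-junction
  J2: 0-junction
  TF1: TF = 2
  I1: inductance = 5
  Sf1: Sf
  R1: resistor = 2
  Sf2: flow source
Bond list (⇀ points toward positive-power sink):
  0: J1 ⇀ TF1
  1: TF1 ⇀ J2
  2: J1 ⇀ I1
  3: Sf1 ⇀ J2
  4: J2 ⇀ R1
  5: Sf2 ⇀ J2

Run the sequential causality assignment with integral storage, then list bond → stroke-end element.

#0 stroke→J1
#1 stroke→TF1
#2 stroke→I1
#3 stroke→Sf1
#4 stroke→J2
#5 stroke→Sf2

b3 stroke at Sf1  (Sf1: flow source, stroke at near end)
b5 stroke at Sf2  (Sf2 fixes flow; stroke at Sf2)
b2 stroke at I1  (prefer integral on I1)
b0 stroke at J1  (1-jn J1 has f-setter on 2)
b1 stroke at TF1  (TF1: transformer flips bond 0)
b4 stroke at J2  (J2 needs exactly one e-in)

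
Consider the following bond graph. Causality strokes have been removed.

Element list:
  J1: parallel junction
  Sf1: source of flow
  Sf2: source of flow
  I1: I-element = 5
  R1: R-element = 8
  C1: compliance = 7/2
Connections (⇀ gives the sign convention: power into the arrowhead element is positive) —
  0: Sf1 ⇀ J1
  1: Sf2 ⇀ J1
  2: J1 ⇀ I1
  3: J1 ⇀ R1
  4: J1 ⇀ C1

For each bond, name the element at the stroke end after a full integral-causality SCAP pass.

bond 0 →Sf1
bond 1 →Sf2
bond 2 →I1
bond 3 →R1
bond 4 →J1

#0 →Sf1  (Sf1 fixes flow; stroke at Sf1)
#1 →Sf2  (Sf2: flow source, stroke at near end)
#2 →I1  (I1: I, integral causality)
#4 →J1  (C1: C, integral causality)
#3 →R1  (common-e at J1 fixed by 4)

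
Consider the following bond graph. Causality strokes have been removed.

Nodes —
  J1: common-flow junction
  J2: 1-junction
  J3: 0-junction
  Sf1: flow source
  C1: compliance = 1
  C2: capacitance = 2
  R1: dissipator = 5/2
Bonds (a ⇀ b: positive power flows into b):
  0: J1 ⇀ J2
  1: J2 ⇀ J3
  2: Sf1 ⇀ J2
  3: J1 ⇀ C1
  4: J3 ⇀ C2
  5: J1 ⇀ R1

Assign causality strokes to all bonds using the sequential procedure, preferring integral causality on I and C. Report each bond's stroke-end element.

#0 |J2
#1 |J2
#2 |Sf1
#3 |J1
#4 |J3
#5 |J1

β2 stroke at Sf1  (Sf1 fixes flow; stroke at Sf1)
β0 stroke at J2  (common-f at J2 fixed by 2)
β1 stroke at J2  (J2: bond 2 brought flow, rest push out)
β4 stroke at J3  (J3 needs exactly one e-in)
β3 stroke at J1  (common-f at J1 fixed by 0)
β5 stroke at J1  (common-f at J1 fixed by 0)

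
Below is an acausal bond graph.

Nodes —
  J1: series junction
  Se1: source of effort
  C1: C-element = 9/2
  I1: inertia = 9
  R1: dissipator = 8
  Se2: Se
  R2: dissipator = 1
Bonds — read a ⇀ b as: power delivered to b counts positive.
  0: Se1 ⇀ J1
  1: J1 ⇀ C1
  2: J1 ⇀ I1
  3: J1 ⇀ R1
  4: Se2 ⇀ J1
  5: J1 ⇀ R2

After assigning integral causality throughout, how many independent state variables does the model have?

β0 stroke at J1  (source Se1 imposes e)
β4 stroke at J1  (Se2 (Se) sets effort on bond)
β1 stroke at J1  (prefer integral on C1)
β2 stroke at I1  (I1 integral (f out))
β3 stroke at J1  (J1 flow already set via bond 2)
β5 stroke at J1  (J1: bond 2 brought flow, rest push out)

2  (C1, I1 all integral)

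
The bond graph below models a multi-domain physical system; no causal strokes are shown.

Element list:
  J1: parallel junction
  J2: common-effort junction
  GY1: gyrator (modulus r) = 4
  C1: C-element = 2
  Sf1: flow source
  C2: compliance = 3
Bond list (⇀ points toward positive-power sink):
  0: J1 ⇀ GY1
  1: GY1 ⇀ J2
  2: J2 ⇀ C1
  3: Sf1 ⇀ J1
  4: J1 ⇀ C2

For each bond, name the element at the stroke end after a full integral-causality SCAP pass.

#3 stroke at Sf1  (Sf1: flow source, stroke at near end)
#2 stroke at J2  (C1 outputs effort q/C1)
#1 stroke at GY1  (0-jn J2 has e-setter on 2)
#0 stroke at GY1  (through GY1, causality inverts; strokes same side of GY1)
#4 stroke at J1  (only one effort-in slot at J1)

b0 |GY1
b1 |GY1
b2 |J2
b3 |Sf1
b4 |J1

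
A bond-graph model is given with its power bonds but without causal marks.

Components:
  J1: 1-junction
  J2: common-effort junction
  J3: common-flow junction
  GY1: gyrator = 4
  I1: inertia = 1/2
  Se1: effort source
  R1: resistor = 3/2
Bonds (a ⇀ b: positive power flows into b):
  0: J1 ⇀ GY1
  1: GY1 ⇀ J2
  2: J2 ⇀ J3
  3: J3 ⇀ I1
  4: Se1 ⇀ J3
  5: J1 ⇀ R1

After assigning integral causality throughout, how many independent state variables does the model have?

β4 stroke at J3  (Se1: effort source, stroke at far end)
β3 stroke at I1  (I1: I, integral causality)
β2 stroke at J3  (J3 flow already set via bond 3)
β1 stroke at J2  (only one effort-in slot at J2)
β0 stroke at J1  (GY GY1: same side as bond 1)
β5 stroke at R1  (closing 1-jn rule on J1)

1  (I1 all integral)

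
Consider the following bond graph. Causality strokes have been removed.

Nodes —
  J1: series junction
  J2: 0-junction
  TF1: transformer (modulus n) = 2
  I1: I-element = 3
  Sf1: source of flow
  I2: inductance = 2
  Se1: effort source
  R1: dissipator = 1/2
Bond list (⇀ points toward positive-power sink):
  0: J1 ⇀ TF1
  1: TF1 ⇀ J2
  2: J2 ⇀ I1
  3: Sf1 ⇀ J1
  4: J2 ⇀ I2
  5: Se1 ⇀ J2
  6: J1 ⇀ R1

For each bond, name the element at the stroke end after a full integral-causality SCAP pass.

#0 stroke→J1
#1 stroke→TF1
#2 stroke→I1
#3 stroke→Sf1
#4 stroke→I2
#5 stroke→J2
#6 stroke→J1

#3 stroke→Sf1  (Sf1: flow source, stroke at near end)
#5 stroke→J2  (Se1 fixes effort; stroke away)
#0 stroke→J1  (1-jn J1 has f-setter on 3)
#6 stroke→J1  (J1 flow already set via bond 3)
#1 stroke→TF1  (common-e at J2 fixed by 5)
#2 stroke→I1  (J2 effort already set via bond 5)
#4 stroke→I2  (J2: bond 5 brought effort, rest push out)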